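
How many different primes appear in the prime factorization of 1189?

1189 = 29 · 41
1189 = 29 · 41, which has 2 distinct prime factors.

2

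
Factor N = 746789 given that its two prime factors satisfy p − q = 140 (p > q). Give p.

Since p = q + 140, we have 746789 = q(q + 140), so q² + 140q − 746789 = 0.
Discriminant: 140² + 4·746789 = 19600 + 2987156 = 3006756; √3006756 = 1734.
q = (−140 + 1734)/2 = 797, and p = q + 140 = 937.
Check: 797 · 937 = 746789.

937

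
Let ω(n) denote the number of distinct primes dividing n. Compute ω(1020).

1020 = 2^2 · 255
255 = 3 · 85
85 = 5 · 17
1020 = 2^2 · 3 · 5 · 17, which has 4 distinct prime factors.

4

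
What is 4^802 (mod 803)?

4^1 ≡ 4 (mod 803)
4^2 ≡ 4^2 = 16 ≡ 16 (mod 803)
4^4 ≡ 16^2 = 256 ≡ 256 (mod 803)
4^8 ≡ 256^2 = 65536 ≡ 493 (mod 803)
4^16 ≡ 493^2 = 243049 ≡ 543 (mod 803)
4^32 ≡ 543^2 = 294849 ≡ 148 (mod 803)
4^64 ≡ 148^2 = 21904 ≡ 223 (mod 803)
4^128 ≡ 223^2 = 49729 ≡ 746 (mod 803)
4^256 ≡ 746^2 = 556516 ≡ 37 (mod 803)
4^512 ≡ 37^2 = 1369 ≡ 566 (mod 803)
802 = 512 + 256 + 32 + 2 in binary powers of 2.
So 4^802 ≡ 566 · 37 · 148 · 16 ≡ 588 (mod 803).
Since 588 ≠ 1, base 4 is a Fermat witness: 803 is composite.

588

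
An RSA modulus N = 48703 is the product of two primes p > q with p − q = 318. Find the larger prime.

431

Since p = q + 318, we have 48703 = q(q + 318), so q² + 318q − 48703 = 0.
Discriminant: 318² + 4·48703 = 101124 + 194812 = 295936; √295936 = 544.
q = (−318 + 544)/2 = 113, and p = q + 318 = 431.
Check: 113 · 431 = 48703.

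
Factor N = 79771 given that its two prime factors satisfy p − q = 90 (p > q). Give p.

331

Since p = q + 90, we have 79771 = q(q + 90), so q² + 90q − 79771 = 0.
Discriminant: 90² + 4·79771 = 8100 + 319084 = 327184; √327184 = 572.
q = (−90 + 572)/2 = 241, and p = q + 90 = 331.
Check: 241 · 331 = 79771.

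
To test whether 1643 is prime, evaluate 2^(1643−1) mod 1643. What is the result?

779

2^1 ≡ 2 (mod 1643)
2^2 ≡ 2^2 = 4 ≡ 4 (mod 1643)
2^4 ≡ 4^2 = 16 ≡ 16 (mod 1643)
2^8 ≡ 16^2 = 256 ≡ 256 (mod 1643)
2^16 ≡ 256^2 = 65536 ≡ 1459 (mod 1643)
2^32 ≡ 1459^2 = 2128681 ≡ 996 (mod 1643)
2^64 ≡ 996^2 = 992016 ≡ 1287 (mod 1643)
2^128 ≡ 1287^2 = 1656369 ≡ 225 (mod 1643)
2^256 ≡ 225^2 = 50625 ≡ 1335 (mod 1643)
2^512 ≡ 1335^2 = 1782225 ≡ 1213 (mod 1643)
2^1024 ≡ 1213^2 = 1471369 ≡ 884 (mod 1643)
1642 = 1024 + 512 + 64 + 32 + 8 + 2 in binary powers of 2.
So 2^1642 ≡ 884 · 1213 · 1287 · 996 · 256 · 4 ≡ 779 (mod 1643).
Since 779 ≠ 1, base 2 is a Fermat witness: 1643 is composite.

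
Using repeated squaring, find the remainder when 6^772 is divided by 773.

6^1 ≡ 6 (mod 773)
6^2 ≡ 6^2 = 36 ≡ 36 (mod 773)
6^4 ≡ 36^2 = 1296 ≡ 523 (mod 773)
6^8 ≡ 523^2 = 273529 ≡ 660 (mod 773)
6^16 ≡ 660^2 = 435600 ≡ 401 (mod 773)
6^32 ≡ 401^2 = 160801 ≡ 17 (mod 773)
6^64 ≡ 17^2 = 289 ≡ 289 (mod 773)
6^128 ≡ 289^2 = 83521 ≡ 37 (mod 773)
6^256 ≡ 37^2 = 1369 ≡ 596 (mod 773)
6^512 ≡ 596^2 = 355216 ≡ 409 (mod 773)
772 = 512 + 256 + 4 in binary powers of 2.
So 6^772 ≡ 409 · 596 · 523 ≡ 1 (mod 773).
Since the result is 1, base 6 gives no evidence that 773 is composite.

1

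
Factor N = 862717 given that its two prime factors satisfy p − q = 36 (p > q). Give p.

Since p = q + 36, we have 862717 = q(q + 36), so q² + 36q − 862717 = 0.
Discriminant: 36² + 4·862717 = 1296 + 3450868 = 3452164; √3452164 = 1858.
q = (−36 + 1858)/2 = 911, and p = q + 36 = 947.
Check: 911 · 947 = 862717.

947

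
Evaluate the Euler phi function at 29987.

29640

Factor: 29987 = 157 · 191.
φ(29987) = (157−1) · (191−1) = 156 · 190 = 29640.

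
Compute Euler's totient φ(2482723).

Factor: 2482723 = 113 · 127 · 173.
φ(2482723) = (113−1) · (127−1) · (173−1) = 112 · 126 · 172 = 2427264.

2427264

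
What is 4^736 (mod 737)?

26

4^1 ≡ 4 (mod 737)
4^2 ≡ 4^2 = 16 ≡ 16 (mod 737)
4^4 ≡ 16^2 = 256 ≡ 256 (mod 737)
4^8 ≡ 256^2 = 65536 ≡ 680 (mod 737)
4^16 ≡ 680^2 = 462400 ≡ 301 (mod 737)
4^32 ≡ 301^2 = 90601 ≡ 687 (mod 737)
4^64 ≡ 687^2 = 471969 ≡ 289 (mod 737)
4^128 ≡ 289^2 = 83521 ≡ 240 (mod 737)
4^256 ≡ 240^2 = 57600 ≡ 114 (mod 737)
4^512 ≡ 114^2 = 12996 ≡ 467 (mod 737)
736 = 512 + 128 + 64 + 32 in binary powers of 2.
So 4^736 ≡ 467 · 240 · 289 · 687 ≡ 26 (mod 737).
Since 26 ≠ 1, base 4 is a Fermat witness: 737 is composite.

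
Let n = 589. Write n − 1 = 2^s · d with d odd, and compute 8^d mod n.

436

589 − 1 = 588 = 2^2 · 147, so d = 147.
8^1 ≡ 8 (mod 589)
8^2 ≡ 8^2 = 64 ≡ 64 (mod 589)
8^4 ≡ 64^2 = 4096 ≡ 562 (mod 589)
8^8 ≡ 562^2 = 315844 ≡ 140 (mod 589)
8^16 ≡ 140^2 = 19600 ≡ 163 (mod 589)
8^32 ≡ 163^2 = 26569 ≡ 64 (mod 589)
8^64 ≡ 64^2 = 4096 ≡ 562 (mod 589)
8^128 ≡ 562^2 = 315844 ≡ 140 (mod 589)
147 = 128 + 16 + 2 + 1 in binary powers of 2.
So 8^147 ≡ 140 · 163 · 64 · 8 ≡ 436 (mod 589).
Squaring chain: 436 → 438; never reaches −1, so base 8 is a Miller–Rabin witness that 589 is composite.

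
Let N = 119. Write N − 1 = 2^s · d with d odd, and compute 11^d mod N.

114

119 − 1 = 118 = 2^1 · 59, so d = 59.
11^1 ≡ 11 (mod 119)
11^2 ≡ 11^2 = 121 ≡ 2 (mod 119)
11^4 ≡ 2^2 = 4 ≡ 4 (mod 119)
11^8 ≡ 4^2 = 16 ≡ 16 (mod 119)
11^16 ≡ 16^2 = 256 ≡ 18 (mod 119)
11^32 ≡ 18^2 = 324 ≡ 86 (mod 119)
59 = 32 + 16 + 8 + 2 + 1 in binary powers of 2.
So 11^59 ≡ 86 · 18 · 16 · 2 · 11 ≡ 114 (mod 119).
Squaring chain: 114; never reaches −1, so base 11 is a Miller–Rabin witness that 119 is composite.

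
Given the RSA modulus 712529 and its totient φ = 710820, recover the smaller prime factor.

719

φ(n) = (p−1)(q−1) = n − (p+q) + 1, so p + q = 712529 − 710820 + 1 = 1710.
p and q are the roots of t² − 1710t + 712529 = 0.
Discriminant: 1710² − 4·712529 = 2924100 − 2850116 = 73984; √73984 = 272.
q = (1710 − 272)/2 = 719, p = (1710 + 272)/2 = 991.
Check: 719 · 991 = 712529.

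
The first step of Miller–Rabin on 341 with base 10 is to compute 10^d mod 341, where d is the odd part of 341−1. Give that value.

341 − 1 = 340 = 2^2 · 85, so d = 85.
10^1 ≡ 10 (mod 341)
10^2 ≡ 10^2 = 100 ≡ 100 (mod 341)
10^4 ≡ 100^2 = 10000 ≡ 111 (mod 341)
10^8 ≡ 111^2 = 12321 ≡ 45 (mod 341)
10^16 ≡ 45^2 = 2025 ≡ 320 (mod 341)
10^32 ≡ 320^2 = 102400 ≡ 100 (mod 341)
10^64 ≡ 100^2 = 10000 ≡ 111 (mod 341)
85 = 64 + 16 + 4 + 1 in binary powers of 2.
So 10^85 ≡ 111 · 320 · 111 · 10 ≡ 98 (mod 341).
Squaring chain: 98 → 56; never reaches −1, so base 10 is a Miller–Rabin witness that 341 is composite.

98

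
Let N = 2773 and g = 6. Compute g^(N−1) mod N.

6^1 ≡ 6 (mod 2773)
6^2 ≡ 6^2 = 36 ≡ 36 (mod 2773)
6^4 ≡ 36^2 = 1296 ≡ 1296 (mod 2773)
6^8 ≡ 1296^2 = 1679616 ≡ 1951 (mod 2773)
6^16 ≡ 1951^2 = 3806401 ≡ 1845 (mod 2773)
6^32 ≡ 1845^2 = 3404025 ≡ 1554 (mod 2773)
6^64 ≡ 1554^2 = 2414916 ≡ 2406 (mod 2773)
6^128 ≡ 2406^2 = 5788836 ≡ 1585 (mod 2773)
6^256 ≡ 1585^2 = 2512225 ≡ 2660 (mod 2773)
6^512 ≡ 2660^2 = 7075600 ≡ 1677 (mod 2773)
6^1024 ≡ 1677^2 = 2812329 ≡ 507 (mod 2773)
6^2048 ≡ 507^2 = 257049 ≡ 1933 (mod 2773)
2772 = 2048 + 512 + 128 + 64 + 16 + 4 in binary powers of 2.
So 6^2772 ≡ 1933 · 1677 · 1585 · 2406 · 1845 · 1296 ≡ 789 (mod 2773).
Since 789 ≠ 1, base 6 is a Fermat witness: 2773 is composite.

789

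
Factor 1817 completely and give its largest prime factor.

1817 = 23 · 79
79 is prime.
So 1817 = 23 · 79; the largest prime factor is 79.

79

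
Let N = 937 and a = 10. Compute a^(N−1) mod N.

1

10^1 ≡ 10 (mod 937)
10^2 ≡ 10^2 = 100 ≡ 100 (mod 937)
10^4 ≡ 100^2 = 10000 ≡ 630 (mod 937)
10^8 ≡ 630^2 = 396900 ≡ 549 (mod 937)
10^16 ≡ 549^2 = 301401 ≡ 624 (mod 937)
10^32 ≡ 624^2 = 389376 ≡ 521 (mod 937)
10^64 ≡ 521^2 = 271441 ≡ 648 (mod 937)
10^128 ≡ 648^2 = 419904 ≡ 128 (mod 937)
10^256 ≡ 128^2 = 16384 ≡ 455 (mod 937)
10^512 ≡ 455^2 = 207025 ≡ 885 (mod 937)
936 = 512 + 256 + 128 + 32 + 8 in binary powers of 2.
So 10^936 ≡ 885 · 455 · 128 · 521 · 549 ≡ 1 (mod 937).
Since the result is 1, base 10 gives no evidence that 937 is composite.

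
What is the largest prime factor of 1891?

61

1891 = 31 · 61
61 is prime.
So 1891 = 31 · 61; the largest prime factor is 61.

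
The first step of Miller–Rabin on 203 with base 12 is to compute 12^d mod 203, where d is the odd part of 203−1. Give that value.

157

203 − 1 = 202 = 2^1 · 101, so d = 101.
12^1 ≡ 12 (mod 203)
12^2 ≡ 12^2 = 144 ≡ 144 (mod 203)
12^4 ≡ 144^2 = 20736 ≡ 30 (mod 203)
12^8 ≡ 30^2 = 900 ≡ 88 (mod 203)
12^16 ≡ 88^2 = 7744 ≡ 30 (mod 203)
12^32 ≡ 30^2 = 900 ≡ 88 (mod 203)
12^64 ≡ 88^2 = 7744 ≡ 30 (mod 203)
101 = 64 + 32 + 4 + 1 in binary powers of 2.
So 12^101 ≡ 30 · 88 · 30 · 12 ≡ 157 (mod 203).
Squaring chain: 157; never reaches −1, so base 12 is a Miller–Rabin witness that 203 is composite.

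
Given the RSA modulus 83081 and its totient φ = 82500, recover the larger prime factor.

φ(n) = (p−1)(q−1) = n − (p+q) + 1, so p + q = 83081 − 82500 + 1 = 582.
p and q are the roots of t² − 582t + 83081 = 0.
Discriminant: 582² − 4·83081 = 338724 − 332324 = 6400; √6400 = 80.
q = (582 − 80)/2 = 251, p = (582 + 80)/2 = 331.
Check: 251 · 331 = 83081.

331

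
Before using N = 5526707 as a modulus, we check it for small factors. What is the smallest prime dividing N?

5526707 is odd.
Digit sum 32, not divisible by 3.
Ends in 7: not divisible by 5.
7: 5526707 = 7·789529 + 4
11: 5526707 = 11·502427 + 10
13: 5526707 = 13·425131 + 4
17: 5526707 = 17·325100 + 7
19: 5526707 = 19·290879 + 6
23: 5526707 = 23·240291 + 14
29: 5526707 = 29·190576 + 3
31: 5526707 = 31·178280 + 27
37: 5526707 = 37·149370 + 17
41: 5526707 = 41·134797 + 30
43: 5526707 = 43·128528 + 3
47: 5526707 = 47·117589 + 24
53: 5526707 = 53·104277 + 26
59: 5526707 = 59·93673

59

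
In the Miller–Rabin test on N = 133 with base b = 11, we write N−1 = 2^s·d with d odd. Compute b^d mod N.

133 − 1 = 132 = 2^2 · 33, so d = 33.
11^1 ≡ 11 (mod 133)
11^2 ≡ 11^2 = 121 ≡ 121 (mod 133)
11^4 ≡ 121^2 = 14641 ≡ 11 (mod 133)
11^8 ≡ 11^2 = 121 ≡ 121 (mod 133)
11^16 ≡ 121^2 = 14641 ≡ 11 (mod 133)
11^32 ≡ 11^2 = 121 ≡ 121 (mod 133)
33 = 32 + 1 in binary powers of 2.
So 11^33 ≡ 121 · 11 ≡ 1 (mod 133).
Since 11^d ≡ 1 (mod 133), base 11 does not prove 133 composite.

1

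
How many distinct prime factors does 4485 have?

4485 = 3 · 1495
1495 = 5 · 299
299 = 13 · 23
4485 = 3 · 5 · 13 · 23, which has 4 distinct prime factors.

4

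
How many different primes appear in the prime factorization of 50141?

50141 = 7 · 7163
7163 = 13 · 551
551 = 19 · 29
50141 = 7 · 13 · 19 · 29, which has 4 distinct prime factors.

4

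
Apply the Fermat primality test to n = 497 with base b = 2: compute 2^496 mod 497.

135

2^1 ≡ 2 (mod 497)
2^2 ≡ 2^2 = 4 ≡ 4 (mod 497)
2^4 ≡ 4^2 = 16 ≡ 16 (mod 497)
2^8 ≡ 16^2 = 256 ≡ 256 (mod 497)
2^16 ≡ 256^2 = 65536 ≡ 429 (mod 497)
2^32 ≡ 429^2 = 184041 ≡ 151 (mod 497)
2^64 ≡ 151^2 = 22801 ≡ 436 (mod 497)
2^128 ≡ 436^2 = 190096 ≡ 242 (mod 497)
2^256 ≡ 242^2 = 58564 ≡ 415 (mod 497)
496 = 256 + 128 + 64 + 32 + 16 in binary powers of 2.
So 2^496 ≡ 415 · 242 · 436 · 151 · 429 ≡ 135 (mod 497).
Since 135 ≠ 1, base 2 is a Fermat witness: 497 is composite.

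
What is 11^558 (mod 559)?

532

11^1 ≡ 11 (mod 559)
11^2 ≡ 11^2 = 121 ≡ 121 (mod 559)
11^4 ≡ 121^2 = 14641 ≡ 107 (mod 559)
11^8 ≡ 107^2 = 11449 ≡ 269 (mod 559)
11^16 ≡ 269^2 = 72361 ≡ 250 (mod 559)
11^32 ≡ 250^2 = 62500 ≡ 451 (mod 559)
11^64 ≡ 451^2 = 203401 ≡ 484 (mod 559)
11^128 ≡ 484^2 = 234256 ≡ 35 (mod 559)
11^256 ≡ 35^2 = 1225 ≡ 107 (mod 559)
11^512 ≡ 107^2 = 11449 ≡ 269 (mod 559)
558 = 512 + 32 + 8 + 4 + 2 in binary powers of 2.
So 11^558 ≡ 269 · 451 · 269 · 107 · 121 ≡ 532 (mod 559).
Since 532 ≠ 1, base 11 is a Fermat witness: 559 is composite.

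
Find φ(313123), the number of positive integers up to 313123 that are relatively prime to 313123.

Factor: 313123 = 17 · 113 · 163.
φ(313123) = (17−1) · (113−1) · (163−1) = 16 · 112 · 162 = 290304.

290304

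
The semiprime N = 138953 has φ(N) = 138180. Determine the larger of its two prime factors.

φ(n) = (p−1)(q−1) = n − (p+q) + 1, so p + q = 138953 − 138180 + 1 = 774.
p and q are the roots of t² − 774t + 138953 = 0.
Discriminant: 774² − 4·138953 = 599076 − 555812 = 43264; √43264 = 208.
q = (774 − 208)/2 = 283, p = (774 + 208)/2 = 491.
Check: 283 · 491 = 138953.

491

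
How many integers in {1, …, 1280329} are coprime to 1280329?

1242000

Factor: 1280329 = 61 · 139 · 151.
φ(1280329) = (61−1) · (139−1) · (151−1) = 60 · 138 · 150 = 1242000.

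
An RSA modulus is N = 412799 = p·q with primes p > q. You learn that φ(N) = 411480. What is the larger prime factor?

811

φ(n) = (p−1)(q−1) = n − (p+q) + 1, so p + q = 412799 − 411480 + 1 = 1320.
p and q are the roots of t² − 1320t + 412799 = 0.
Discriminant: 1320² − 4·412799 = 1742400 − 1651196 = 91204; √91204 = 302.
q = (1320 − 302)/2 = 509, p = (1320 + 302)/2 = 811.
Check: 509 · 811 = 412799.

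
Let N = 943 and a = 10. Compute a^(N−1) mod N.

469

10^1 ≡ 10 (mod 943)
10^2 ≡ 10^2 = 100 ≡ 100 (mod 943)
10^4 ≡ 100^2 = 10000 ≡ 570 (mod 943)
10^8 ≡ 570^2 = 324900 ≡ 508 (mod 943)
10^16 ≡ 508^2 = 258064 ≡ 625 (mod 943)
10^32 ≡ 625^2 = 390625 ≡ 223 (mod 943)
10^64 ≡ 223^2 = 49729 ≡ 693 (mod 943)
10^128 ≡ 693^2 = 480249 ≡ 262 (mod 943)
10^256 ≡ 262^2 = 68644 ≡ 748 (mod 943)
10^512 ≡ 748^2 = 559504 ≡ 305 (mod 943)
942 = 512 + 256 + 128 + 32 + 8 + 4 + 2 in binary powers of 2.
So 10^942 ≡ 305 · 748 · 262 · 223 · 508 · 570 · 100 ≡ 469 (mod 943).
Since 469 ≠ 1, base 10 is a Fermat witness: 943 is composite.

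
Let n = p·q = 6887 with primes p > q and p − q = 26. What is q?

71

Since p = q + 26, we have 6887 = q(q + 26), so q² + 26q − 6887 = 0.
Discriminant: 26² + 4·6887 = 676 + 27548 = 28224; √28224 = 168.
q = (−26 + 168)/2 = 71, and p = q + 26 = 97.
Check: 71 · 97 = 6887.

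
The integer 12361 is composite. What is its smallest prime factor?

12361 is odd.
Digit sum 13, not divisible by 3.
Ends in 1: not divisible by 5.
7: 12361 = 7·1765 + 6
11: 12361 = 11·1123 + 8
13: 12361 = 13·950 + 11
17: 12361 = 17·727 + 2
19: 12361 = 19·650 + 11
23: 12361 = 23·537 + 10
29: 12361 = 29·426 + 7
31: 12361 = 31·398 + 23
37: 12361 = 37·334 + 3
41: 12361 = 41·301 + 20
43: 12361 = 43·287 + 20
47: 12361 = 47·263

47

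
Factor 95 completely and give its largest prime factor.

95 = 5 · 19
19 is prime.
So 95 = 5 · 19; the largest prime factor is 19.

19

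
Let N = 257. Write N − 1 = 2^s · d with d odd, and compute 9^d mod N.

9

257 − 1 = 256 = 2^8 · 1, so d = 1.
9^1 ≡ 9 (mod 257)
1 = 1 in binary powers of 2.
So 9^1 ≡ 9 ≡ 9 (mod 257).
Squaring chain: 9 → 81 → 136 → 249 → 64 → 241 → 256 → 1; reaches −1, so base 9 does not prove 257 composite.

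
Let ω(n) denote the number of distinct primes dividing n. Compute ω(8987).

3

8987 = 11 · 817
817 = 19 · 43
8987 = 11 · 19 · 43, which has 3 distinct prime factors.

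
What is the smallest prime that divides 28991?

28991 is odd.
Digit sum 29, not divisible by 3.
Ends in 1: not divisible by 5.
7: 28991 = 7·4141 + 4
11: 28991 = 11·2635 + 6
13: 28991 = 13·2230 + 1
17: 28991 = 17·1705 + 6
19: 28991 = 19·1525 + 16
23: 28991 = 23·1260 + 11
29: 28991 = 29·999 + 20
31: 28991 = 31·935 + 6
37: 28991 = 37·783 + 20
41: 28991 = 41·707 + 4
43: 28991 = 43·674 + 9
47: 28991 = 47·616 + 39
53: 28991 = 53·547

53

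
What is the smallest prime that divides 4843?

29

4843 is odd.
Digit sum 19, not divisible by 3.
Ends in 3: not divisible by 5.
7: 4843 = 7·691 + 6
11: 4843 = 11·440 + 3
13: 4843 = 13·372 + 7
17: 4843 = 17·284 + 15
19: 4843 = 19·254 + 17
23: 4843 = 23·210 + 13
29: 4843 = 29·167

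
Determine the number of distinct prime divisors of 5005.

4

5005 = 5 · 1001
1001 = 7 · 143
143 = 11 · 13
5005 = 5 · 7 · 11 · 13, which has 4 distinct prime factors.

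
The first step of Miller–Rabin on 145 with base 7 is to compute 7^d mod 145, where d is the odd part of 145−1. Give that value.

145 − 1 = 144 = 2^4 · 9, so d = 9.
7^1 ≡ 7 (mod 145)
7^2 ≡ 7^2 = 49 ≡ 49 (mod 145)
7^4 ≡ 49^2 = 2401 ≡ 81 (mod 145)
7^8 ≡ 81^2 = 6561 ≡ 36 (mod 145)
9 = 8 + 1 in binary powers of 2.
So 7^9 ≡ 36 · 7 ≡ 107 (mod 145).
Squaring chain: 107 → 139 → 36 → 136; never reaches −1, so base 7 is a Miller–Rabin witness that 145 is composite.

107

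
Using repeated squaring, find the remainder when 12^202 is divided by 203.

86

12^1 ≡ 12 (mod 203)
12^2 ≡ 12^2 = 144 ≡ 144 (mod 203)
12^4 ≡ 144^2 = 20736 ≡ 30 (mod 203)
12^8 ≡ 30^2 = 900 ≡ 88 (mod 203)
12^16 ≡ 88^2 = 7744 ≡ 30 (mod 203)
12^32 ≡ 30^2 = 900 ≡ 88 (mod 203)
12^64 ≡ 88^2 = 7744 ≡ 30 (mod 203)
12^128 ≡ 30^2 = 900 ≡ 88 (mod 203)
202 = 128 + 64 + 8 + 2 in binary powers of 2.
So 12^202 ≡ 88 · 30 · 88 · 144 ≡ 86 (mod 203).
Since 86 ≠ 1, base 12 is a Fermat witness: 203 is composite.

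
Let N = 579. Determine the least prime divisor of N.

579 is odd.
Digit sum 21, divisible by 3.

3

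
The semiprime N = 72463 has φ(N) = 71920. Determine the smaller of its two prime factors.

233

φ(n) = (p−1)(q−1) = n − (p+q) + 1, so p + q = 72463 − 71920 + 1 = 544.
p and q are the roots of t² − 544t + 72463 = 0.
Discriminant: 544² − 4·72463 = 295936 − 289852 = 6084; √6084 = 78.
q = (544 − 78)/2 = 233, p = (544 + 78)/2 = 311.
Check: 233 · 311 = 72463.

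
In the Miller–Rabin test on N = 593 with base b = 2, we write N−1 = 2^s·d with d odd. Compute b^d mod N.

593 − 1 = 592 = 2^4 · 37, so d = 37.
2^1 ≡ 2 (mod 593)
2^2 ≡ 2^2 = 4 ≡ 4 (mod 593)
2^4 ≡ 4^2 = 16 ≡ 16 (mod 593)
2^8 ≡ 16^2 = 256 ≡ 256 (mod 593)
2^16 ≡ 256^2 = 65536 ≡ 306 (mod 593)
2^32 ≡ 306^2 = 93636 ≡ 535 (mod 593)
37 = 32 + 4 + 1 in binary powers of 2.
So 2^37 ≡ 535 · 16 · 2 ≡ 516 (mod 593).
Squaring chain: 516 → 592 → 1 → 1; reaches −1, so base 2 does not prove 593 composite.

516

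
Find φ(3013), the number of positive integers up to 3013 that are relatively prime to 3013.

2860

Factor: 3013 = 23 · 131.
φ(3013) = (23−1) · (131−1) = 22 · 130 = 2860.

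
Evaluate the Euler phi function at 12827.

12600

Factor: 12827 = 101 · 127.
φ(12827) = (101−1) · (127−1) = 100 · 126 = 12600.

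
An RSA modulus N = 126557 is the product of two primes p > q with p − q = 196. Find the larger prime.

Since p = q + 196, we have 126557 = q(q + 196), so q² + 196q − 126557 = 0.
Discriminant: 196² + 4·126557 = 38416 + 506228 = 544644; √544644 = 738.
q = (−196 + 738)/2 = 271, and p = q + 196 = 467.
Check: 271 · 467 = 126557.

467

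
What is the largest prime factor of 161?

23

161 = 7 · 23
23 is prime.
So 161 = 7 · 23; the largest prime factor is 23.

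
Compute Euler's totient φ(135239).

122400

Factor: 135239 = 13 · 101 · 103.
φ(135239) = (13−1) · (101−1) · (103−1) = 12 · 100 · 102 = 122400.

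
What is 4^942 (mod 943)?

836

4^1 ≡ 4 (mod 943)
4^2 ≡ 4^2 = 16 ≡ 16 (mod 943)
4^4 ≡ 16^2 = 256 ≡ 256 (mod 943)
4^8 ≡ 256^2 = 65536 ≡ 469 (mod 943)
4^16 ≡ 469^2 = 219961 ≡ 242 (mod 943)
4^32 ≡ 242^2 = 58564 ≡ 98 (mod 943)
4^64 ≡ 98^2 = 9604 ≡ 174 (mod 943)
4^128 ≡ 174^2 = 30276 ≡ 100 (mod 943)
4^256 ≡ 100^2 = 10000 ≡ 570 (mod 943)
4^512 ≡ 570^2 = 324900 ≡ 508 (mod 943)
942 = 512 + 256 + 128 + 32 + 8 + 4 + 2 in binary powers of 2.
So 4^942 ≡ 508 · 570 · 100 · 98 · 469 · 256 · 16 ≡ 836 (mod 943).
Since 836 ≠ 1, base 4 is a Fermat witness: 943 is composite.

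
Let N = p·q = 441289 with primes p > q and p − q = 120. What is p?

Since p = q + 120, we have 441289 = q(q + 120), so q² + 120q − 441289 = 0.
Discriminant: 120² + 4·441289 = 14400 + 1765156 = 1779556; √1779556 = 1334.
q = (−120 + 1334)/2 = 607, and p = q + 120 = 727.
Check: 607 · 727 = 441289.

727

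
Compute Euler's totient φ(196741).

Factor: 196741 = 17 · 71 · 163.
φ(196741) = (17−1) · (71−1) · (163−1) = 16 · 70 · 162 = 181440.

181440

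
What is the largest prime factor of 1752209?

1752209 = 23 · 76183
76183 = 29 · 2627
2627 = 37 · 71
71 is prime.
So 1752209 = 23 · 29 · 37 · 71; the largest prime factor is 71.

71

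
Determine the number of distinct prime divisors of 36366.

36366 = 2 · 18183
18183 = 3 · 6061
6061 = 11 · 551
551 = 19 · 29
36366 = 2 · 3 · 11 · 19 · 29, which has 5 distinct prime factors.

5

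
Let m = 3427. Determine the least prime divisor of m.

3427 is odd.
Digit sum 16, not divisible by 3.
Ends in 7: not divisible by 5.
7: 3427 = 7·489 + 4
11: 3427 = 11·311 + 6
13: 3427 = 13·263 + 8
17: 3427 = 17·201 + 10
19: 3427 = 19·180 + 7
23: 3427 = 23·149

23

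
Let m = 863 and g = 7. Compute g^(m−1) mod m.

1

7^1 ≡ 7 (mod 863)
7^2 ≡ 7^2 = 49 ≡ 49 (mod 863)
7^4 ≡ 49^2 = 2401 ≡ 675 (mod 863)
7^8 ≡ 675^2 = 455625 ≡ 824 (mod 863)
7^16 ≡ 824^2 = 678976 ≡ 658 (mod 863)
7^32 ≡ 658^2 = 432964 ≡ 601 (mod 863)
7^64 ≡ 601^2 = 361201 ≡ 467 (mod 863)
7^128 ≡ 467^2 = 218089 ≡ 613 (mod 863)
7^256 ≡ 613^2 = 375769 ≡ 364 (mod 863)
7^512 ≡ 364^2 = 132496 ≡ 457 (mod 863)
862 = 512 + 256 + 64 + 16 + 8 + 4 + 2 in binary powers of 2.
So 7^862 ≡ 457 · 364 · 467 · 658 · 824 · 675 · 49 ≡ 1 (mod 863).
Since the result is 1, base 7 gives no evidence that 863 is composite.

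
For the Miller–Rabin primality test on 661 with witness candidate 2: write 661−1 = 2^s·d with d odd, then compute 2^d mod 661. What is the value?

661 − 1 = 660 = 2^2 · 165, so d = 165.
2^1 ≡ 2 (mod 661)
2^2 ≡ 2^2 = 4 ≡ 4 (mod 661)
2^4 ≡ 4^2 = 16 ≡ 16 (mod 661)
2^8 ≡ 16^2 = 256 ≡ 256 (mod 661)
2^16 ≡ 256^2 = 65536 ≡ 97 (mod 661)
2^32 ≡ 97^2 = 9409 ≡ 155 (mod 661)
2^64 ≡ 155^2 = 24025 ≡ 229 (mod 661)
2^128 ≡ 229^2 = 52441 ≡ 222 (mod 661)
165 = 128 + 32 + 4 + 1 in binary powers of 2.
So 2^165 ≡ 222 · 155 · 16 · 2 ≡ 555 (mod 661).
Squaring chain: 555 → 660; reaches −1, so base 2 does not prove 661 composite.

555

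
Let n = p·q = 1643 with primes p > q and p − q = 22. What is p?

Since p = q + 22, we have 1643 = q(q + 22), so q² + 22q − 1643 = 0.
Discriminant: 22² + 4·1643 = 484 + 6572 = 7056; √7056 = 84.
q = (−22 + 84)/2 = 31, and p = q + 22 = 53.
Check: 31 · 53 = 1643.

53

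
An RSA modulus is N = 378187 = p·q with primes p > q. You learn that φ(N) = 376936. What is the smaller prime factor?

509

φ(n) = (p−1)(q−1) = n − (p+q) + 1, so p + q = 378187 − 376936 + 1 = 1252.
p and q are the roots of t² − 1252t + 378187 = 0.
Discriminant: 1252² − 4·378187 = 1567504 − 1512748 = 54756; √54756 = 234.
q = (1252 − 234)/2 = 509, p = (1252 + 234)/2 = 743.
Check: 509 · 743 = 378187.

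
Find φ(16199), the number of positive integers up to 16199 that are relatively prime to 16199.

15936

Factor: 16199 = 97 · 167.
φ(16199) = (97−1) · (167−1) = 96 · 166 = 15936.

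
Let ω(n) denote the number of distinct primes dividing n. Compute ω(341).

341 = 11 · 31
341 = 11 · 31, which has 2 distinct prime factors.

2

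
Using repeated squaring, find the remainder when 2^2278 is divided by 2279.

78

2^1 ≡ 2 (mod 2279)
2^2 ≡ 2^2 = 4 ≡ 4 (mod 2279)
2^4 ≡ 4^2 = 16 ≡ 16 (mod 2279)
2^8 ≡ 16^2 = 256 ≡ 256 (mod 2279)
2^16 ≡ 256^2 = 65536 ≡ 1724 (mod 2279)
2^32 ≡ 1724^2 = 2972176 ≡ 360 (mod 2279)
2^64 ≡ 360^2 = 129600 ≡ 1976 (mod 2279)
2^128 ≡ 1976^2 = 3904576 ≡ 649 (mod 2279)
2^256 ≡ 649^2 = 421201 ≡ 1865 (mod 2279)
2^512 ≡ 1865^2 = 3478225 ≡ 471 (mod 2279)
2^1024 ≡ 471^2 = 221841 ≡ 778 (mod 2279)
2^2048 ≡ 778^2 = 605284 ≡ 1349 (mod 2279)
2278 = 2048 + 128 + 64 + 32 + 4 + 2 in binary powers of 2.
So 2^2278 ≡ 1349 · 649 · 1976 · 360 · 16 · 4 ≡ 78 (mod 2279).
Since 78 ≠ 1, base 2 is a Fermat witness: 2279 is composite.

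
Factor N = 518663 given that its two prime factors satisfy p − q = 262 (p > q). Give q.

601

Since p = q + 262, we have 518663 = q(q + 262), so q² + 262q − 518663 = 0.
Discriminant: 262² + 4·518663 = 68644 + 2074652 = 2143296; √2143296 = 1464.
q = (−262 + 1464)/2 = 601, and p = q + 262 = 863.
Check: 601 · 863 = 518663.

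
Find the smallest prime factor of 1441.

1441 is odd.
Digit sum 10, not divisible by 3.
Ends in 1: not divisible by 5.
7: 1441 = 7·205 + 6
11: 1441 = 11·131

11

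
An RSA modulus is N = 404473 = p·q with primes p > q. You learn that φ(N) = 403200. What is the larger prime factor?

673

φ(n) = (p−1)(q−1) = n − (p+q) + 1, so p + q = 404473 − 403200 + 1 = 1274.
p and q are the roots of t² − 1274t + 404473 = 0.
Discriminant: 1274² − 4·404473 = 1623076 − 1617892 = 5184; √5184 = 72.
q = (1274 − 72)/2 = 601, p = (1274 + 72)/2 = 673.
Check: 601 · 673 = 404473.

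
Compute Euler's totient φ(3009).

Factor: 3009 = 3 · 17 · 59.
φ(3009) = (3−1) · (17−1) · (59−1) = 2 · 16 · 58 = 1856.

1856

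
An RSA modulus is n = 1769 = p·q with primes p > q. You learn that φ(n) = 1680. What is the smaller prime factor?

φ(n) = (p−1)(q−1) = n − (p+q) + 1, so p + q = 1769 − 1680 + 1 = 90.
p and q are the roots of t² − 90t + 1769 = 0.
Discriminant: 90² − 4·1769 = 8100 − 7076 = 1024; √1024 = 32.
q = (90 − 32)/2 = 29, p = (90 + 32)/2 = 61.
Check: 29 · 61 = 1769.

29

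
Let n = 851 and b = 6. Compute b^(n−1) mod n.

6^1 ≡ 6 (mod 851)
6^2 ≡ 6^2 = 36 ≡ 36 (mod 851)
6^4 ≡ 36^2 = 1296 ≡ 445 (mod 851)
6^8 ≡ 445^2 = 198025 ≡ 593 (mod 851)
6^16 ≡ 593^2 = 351649 ≡ 186 (mod 851)
6^32 ≡ 186^2 = 34596 ≡ 556 (mod 851)
6^64 ≡ 556^2 = 309136 ≡ 223 (mod 851)
6^128 ≡ 223^2 = 49729 ≡ 371 (mod 851)
6^256 ≡ 371^2 = 137641 ≡ 630 (mod 851)
6^512 ≡ 630^2 = 396900 ≡ 334 (mod 851)
850 = 512 + 256 + 64 + 16 + 2 in binary powers of 2.
So 6^850 ≡ 334 · 630 · 223 · 186 · 36 ≡ 147 (mod 851).
Since 147 ≠ 1, base 6 is a Fermat witness: 851 is composite.

147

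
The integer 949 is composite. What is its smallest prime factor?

949 is odd.
Digit sum 22, not divisible by 3.
Ends in 9: not divisible by 5.
7: 949 = 7·135 + 4
11: 949 = 11·86 + 3
13: 949 = 13·73

13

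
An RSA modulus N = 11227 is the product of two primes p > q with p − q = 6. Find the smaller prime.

Since p = q + 6, we have 11227 = q(q + 6), so q² + 6q − 11227 = 0.
Discriminant: 6² + 4·11227 = 36 + 44908 = 44944; √44944 = 212.
q = (−6 + 212)/2 = 103, and p = q + 6 = 109.
Check: 103 · 109 = 11227.

103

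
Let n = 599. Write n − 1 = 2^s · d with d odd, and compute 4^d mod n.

1

599 − 1 = 598 = 2^1 · 299, so d = 299.
4^1 ≡ 4 (mod 599)
4^2 ≡ 4^2 = 16 ≡ 16 (mod 599)
4^4 ≡ 16^2 = 256 ≡ 256 (mod 599)
4^8 ≡ 256^2 = 65536 ≡ 245 (mod 599)
4^16 ≡ 245^2 = 60025 ≡ 125 (mod 599)
4^32 ≡ 125^2 = 15625 ≡ 51 (mod 599)
4^64 ≡ 51^2 = 2601 ≡ 205 (mod 599)
4^128 ≡ 205^2 = 42025 ≡ 95 (mod 599)
4^256 ≡ 95^2 = 9025 ≡ 40 (mod 599)
299 = 256 + 32 + 8 + 2 + 1 in binary powers of 2.
So 4^299 ≡ 40 · 51 · 245 · 16 · 4 ≡ 1 (mod 599).
Since 4^d ≡ 1 (mod 599), base 4 does not prove 599 composite.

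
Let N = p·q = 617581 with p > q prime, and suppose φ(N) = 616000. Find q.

φ(n) = (p−1)(q−1) = n − (p+q) + 1, so p + q = 617581 − 616000 + 1 = 1582.
p and q are the roots of t² − 1582t + 617581 = 0.
Discriminant: 1582² − 4·617581 = 2502724 − 2470324 = 32400; √32400 = 180.
q = (1582 − 180)/2 = 701, p = (1582 + 180)/2 = 881.
Check: 701 · 881 = 617581.

701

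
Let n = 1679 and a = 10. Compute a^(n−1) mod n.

995

10^1 ≡ 10 (mod 1679)
10^2 ≡ 10^2 = 100 ≡ 100 (mod 1679)
10^4 ≡ 100^2 = 10000 ≡ 1605 (mod 1679)
10^8 ≡ 1605^2 = 2576025 ≡ 439 (mod 1679)
10^16 ≡ 439^2 = 192721 ≡ 1315 (mod 1679)
10^32 ≡ 1315^2 = 1729225 ≡ 1534 (mod 1679)
10^64 ≡ 1534^2 = 2353156 ≡ 877 (mod 1679)
10^128 ≡ 877^2 = 769129 ≡ 147 (mod 1679)
10^256 ≡ 147^2 = 21609 ≡ 1461 (mod 1679)
10^512 ≡ 1461^2 = 2134521 ≡ 512 (mod 1679)
10^1024 ≡ 512^2 = 262144 ≡ 220 (mod 1679)
1678 = 1024 + 512 + 128 + 8 + 4 + 2 in binary powers of 2.
So 10^1678 ≡ 220 · 512 · 147 · 439 · 1605 · 100 ≡ 995 (mod 1679).
Since 995 ≠ 1, base 10 is a Fermat witness: 1679 is composite.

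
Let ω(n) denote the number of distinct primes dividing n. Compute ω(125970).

125970 = 2 · 62985
62985 = 3 · 20995
20995 = 5 · 4199
4199 = 13 · 323
323 = 17 · 19
125970 = 2 · 3 · 5 · 13 · 17 · 19, which has 6 distinct prime factors.

6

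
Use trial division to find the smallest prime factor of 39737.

79

39737 is odd.
Digit sum 29, not divisible by 3.
Ends in 7: not divisible by 5.
7: 39737 = 7·5676 + 5
11: 39737 = 11·3612 + 5
13: 39737 = 13·3056 + 9
17: 39737 = 17·2337 + 8
19: 39737 = 19·2091 + 8
23: 39737 = 23·1727 + 16
29: 39737 = 29·1370 + 7
31: 39737 = 31·1281 + 26
37: 39737 = 37·1073 + 36
41: 39737 = 41·969 + 8
43: 39737 = 43·924 + 5
47: 39737 = 47·845 + 22
53: 39737 = 53·749 + 40
59: 39737 = 59·673 + 30
61: 39737 = 61·651 + 26
67: 39737 = 67·593 + 6
71: 39737 = 71·559 + 48
73: 39737 = 73·544 + 25
79: 39737 = 79·503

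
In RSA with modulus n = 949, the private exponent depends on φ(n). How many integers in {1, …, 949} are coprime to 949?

864

Factor: 949 = 13 · 73.
φ(949) = (13−1) · (73−1) = 12 · 72 = 864.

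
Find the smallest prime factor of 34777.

34777 is odd.
Digit sum 28, not divisible by 3.
Ends in 7: not divisible by 5.
7: 34777 = 7·4968 + 1
11: 34777 = 11·3161 + 6
13: 34777 = 13·2675 + 2
17: 34777 = 17·2045 + 12
19: 34777 = 19·1830 + 7
23: 34777 = 23·1512 + 1
29: 34777 = 29·1199 + 6
31: 34777 = 31·1121 + 26
37: 34777 = 37·939 + 34
41: 34777 = 41·848 + 9
43: 34777 = 43·808 + 33
47: 34777 = 47·739 + 44
53: 34777 = 53·656 + 9
59: 34777 = 59·589 + 26
61: 34777 = 61·570 + 7
67: 34777 = 67·519 + 4
71: 34777 = 71·489 + 58
73: 34777 = 73·476 + 29
79: 34777 = 79·440 + 17
83: 34777 = 83·419

83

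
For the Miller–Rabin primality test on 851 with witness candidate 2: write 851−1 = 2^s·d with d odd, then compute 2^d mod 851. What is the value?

542

851 − 1 = 850 = 2^1 · 425, so d = 425.
2^1 ≡ 2 (mod 851)
2^2 ≡ 2^2 = 4 ≡ 4 (mod 851)
2^4 ≡ 4^2 = 16 ≡ 16 (mod 851)
2^8 ≡ 16^2 = 256 ≡ 256 (mod 851)
2^16 ≡ 256^2 = 65536 ≡ 9 (mod 851)
2^32 ≡ 9^2 = 81 ≡ 81 (mod 851)
2^64 ≡ 81^2 = 6561 ≡ 604 (mod 851)
2^128 ≡ 604^2 = 364816 ≡ 588 (mod 851)
2^256 ≡ 588^2 = 345744 ≡ 238 (mod 851)
425 = 256 + 128 + 32 + 8 + 1 in binary powers of 2.
So 2^425 ≡ 238 · 588 · 81 · 256 · 2 ≡ 542 (mod 851).
Squaring chain: 542; never reaches −1, so base 2 is a Miller–Rabin witness that 851 is composite.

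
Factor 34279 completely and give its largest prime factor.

34279 = 7 · 4897
4897 = 59 · 83
83 is prime.
So 34279 = 7 · 59 · 83; the largest prime factor is 83.

83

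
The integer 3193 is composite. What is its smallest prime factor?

3193 is odd.
Digit sum 16, not divisible by 3.
Ends in 3: not divisible by 5.
7: 3193 = 7·456 + 1
11: 3193 = 11·290 + 3
13: 3193 = 13·245 + 8
17: 3193 = 17·187 + 14
19: 3193 = 19·168 + 1
23: 3193 = 23·138 + 19
29: 3193 = 29·110 + 3
31: 3193 = 31·103

31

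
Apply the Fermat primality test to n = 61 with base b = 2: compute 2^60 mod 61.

2^1 ≡ 2 (mod 61)
2^2 ≡ 2^2 = 4 ≡ 4 (mod 61)
2^4 ≡ 4^2 = 16 ≡ 16 (mod 61)
2^8 ≡ 16^2 = 256 ≡ 12 (mod 61)
2^16 ≡ 12^2 = 144 ≡ 22 (mod 61)
2^32 ≡ 22^2 = 484 ≡ 57 (mod 61)
60 = 32 + 16 + 8 + 4 in binary powers of 2.
So 2^60 ≡ 57 · 22 · 12 · 16 ≡ 1 (mod 61).
Since the result is 1, base 2 gives no evidence that 61 is composite.

1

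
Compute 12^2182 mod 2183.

164

12^1 ≡ 12 (mod 2183)
12^2 ≡ 12^2 = 144 ≡ 144 (mod 2183)
12^4 ≡ 144^2 = 20736 ≡ 1089 (mod 2183)
12^8 ≡ 1089^2 = 1185921 ≡ 552 (mod 2183)
12^16 ≡ 552^2 = 304704 ≡ 1267 (mod 2183)
12^32 ≡ 1267^2 = 1605289 ≡ 784 (mod 2183)
12^64 ≡ 784^2 = 614656 ≡ 1233 (mod 2183)
12^128 ≡ 1233^2 = 1520289 ≡ 921 (mod 2183)
12^256 ≡ 921^2 = 848241 ≡ 1237 (mod 2183)
12^512 ≡ 1237^2 = 1530169 ≡ 2069 (mod 2183)
12^1024 ≡ 2069^2 = 4280761 ≡ 2081 (mod 2183)
12^2048 ≡ 2081^2 = 4330561 ≡ 1672 (mod 2183)
2182 = 2048 + 128 + 4 + 2 in binary powers of 2.
So 12^2182 ≡ 1672 · 921 · 1089 · 144 ≡ 164 (mod 2183).
Since 164 ≠ 1, base 12 is a Fermat witness: 2183 is composite.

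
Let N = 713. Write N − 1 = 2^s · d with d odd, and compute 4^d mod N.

349

713 − 1 = 712 = 2^3 · 89, so d = 89.
4^1 ≡ 4 (mod 713)
4^2 ≡ 4^2 = 16 ≡ 16 (mod 713)
4^4 ≡ 16^2 = 256 ≡ 256 (mod 713)
4^8 ≡ 256^2 = 65536 ≡ 653 (mod 713)
4^16 ≡ 653^2 = 426409 ≡ 35 (mod 713)
4^32 ≡ 35^2 = 1225 ≡ 512 (mod 713)
4^64 ≡ 512^2 = 262144 ≡ 473 (mod 713)
89 = 64 + 16 + 8 + 1 in binary powers of 2.
So 4^89 ≡ 473 · 35 · 653 · 4 ≡ 349 (mod 713).
Squaring chain: 349 → 591 → 624; never reaches −1, so base 4 is a Miller–Rabin witness that 713 is composite.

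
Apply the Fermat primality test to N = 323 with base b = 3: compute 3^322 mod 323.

264

3^1 ≡ 3 (mod 323)
3^2 ≡ 3^2 = 9 ≡ 9 (mod 323)
3^4 ≡ 9^2 = 81 ≡ 81 (mod 323)
3^8 ≡ 81^2 = 6561 ≡ 101 (mod 323)
3^16 ≡ 101^2 = 10201 ≡ 188 (mod 323)
3^32 ≡ 188^2 = 35344 ≡ 137 (mod 323)
3^64 ≡ 137^2 = 18769 ≡ 35 (mod 323)
3^128 ≡ 35^2 = 1225 ≡ 256 (mod 323)
3^256 ≡ 256^2 = 65536 ≡ 290 (mod 323)
322 = 256 + 64 + 2 in binary powers of 2.
So 3^322 ≡ 290 · 35 · 9 ≡ 264 (mod 323).
Since 264 ≠ 1, base 3 is a Fermat witness: 323 is composite.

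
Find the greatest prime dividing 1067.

1067 = 11 · 97
97 is prime.
So 1067 = 11 · 97; the largest prime factor is 97.

97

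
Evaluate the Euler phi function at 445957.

426240

Factor: 445957 = 41 · 73 · 149.
φ(445957) = (41−1) · (73−1) · (149−1) = 40 · 72 · 148 = 426240.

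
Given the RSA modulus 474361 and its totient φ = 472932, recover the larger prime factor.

907

φ(n) = (p−1)(q−1) = n − (p+q) + 1, so p + q = 474361 − 472932 + 1 = 1430.
p and q are the roots of t² − 1430t + 474361 = 0.
Discriminant: 1430² − 4·474361 = 2044900 − 1897444 = 147456; √147456 = 384.
q = (1430 − 384)/2 = 523, p = (1430 + 384)/2 = 907.
Check: 523 · 907 = 474361.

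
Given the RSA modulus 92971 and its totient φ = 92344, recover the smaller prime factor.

239

φ(n) = (p−1)(q−1) = n − (p+q) + 1, so p + q = 92971 − 92344 + 1 = 628.
p and q are the roots of t² − 628t + 92971 = 0.
Discriminant: 628² − 4·92971 = 394384 − 371884 = 22500; √22500 = 150.
q = (628 − 150)/2 = 239, p = (628 + 150)/2 = 389.
Check: 239 · 389 = 92971.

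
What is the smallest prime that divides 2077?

31

2077 is odd.
Digit sum 16, not divisible by 3.
Ends in 7: not divisible by 5.
7: 2077 = 7·296 + 5
11: 2077 = 11·188 + 9
13: 2077 = 13·159 + 10
17: 2077 = 17·122 + 3
19: 2077 = 19·109 + 6
23: 2077 = 23·90 + 7
29: 2077 = 29·71 + 18
31: 2077 = 31·67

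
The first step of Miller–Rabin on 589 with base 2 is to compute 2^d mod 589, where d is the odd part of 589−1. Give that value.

589 − 1 = 588 = 2^2 · 147, so d = 147.
2^1 ≡ 2 (mod 589)
2^2 ≡ 2^2 = 4 ≡ 4 (mod 589)
2^4 ≡ 4^2 = 16 ≡ 16 (mod 589)
2^8 ≡ 16^2 = 256 ≡ 256 (mod 589)
2^16 ≡ 256^2 = 65536 ≡ 157 (mod 589)
2^32 ≡ 157^2 = 24649 ≡ 500 (mod 589)
2^64 ≡ 500^2 = 250000 ≡ 264 (mod 589)
2^128 ≡ 264^2 = 69696 ≡ 194 (mod 589)
147 = 128 + 16 + 2 + 1 in binary powers of 2.
So 2^147 ≡ 194 · 157 · 4 · 2 ≡ 407 (mod 589).
Squaring chain: 407 → 140; never reaches −1, so base 2 is a Miller–Rabin witness that 589 is composite.

407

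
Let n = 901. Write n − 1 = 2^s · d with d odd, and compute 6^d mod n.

771

901 − 1 = 900 = 2^2 · 225, so d = 225.
6^1 ≡ 6 (mod 901)
6^2 ≡ 6^2 = 36 ≡ 36 (mod 901)
6^4 ≡ 36^2 = 1296 ≡ 395 (mod 901)
6^8 ≡ 395^2 = 156025 ≡ 152 (mod 901)
6^16 ≡ 152^2 = 23104 ≡ 579 (mod 901)
6^32 ≡ 579^2 = 335241 ≡ 69 (mod 901)
6^64 ≡ 69^2 = 4761 ≡ 256 (mod 901)
6^128 ≡ 256^2 = 65536 ≡ 664 (mod 901)
225 = 128 + 64 + 32 + 1 in binary powers of 2.
So 6^225 ≡ 664 · 256 · 69 · 6 ≡ 771 (mod 901).
Squaring chain: 771 → 682; never reaches −1, so base 6 is a Miller–Rabin witness that 901 is composite.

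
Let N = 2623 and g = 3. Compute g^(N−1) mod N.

680

3^1 ≡ 3 (mod 2623)
3^2 ≡ 3^2 = 9 ≡ 9 (mod 2623)
3^4 ≡ 9^2 = 81 ≡ 81 (mod 2623)
3^8 ≡ 81^2 = 6561 ≡ 1315 (mod 2623)
3^16 ≡ 1315^2 = 1729225 ≡ 668 (mod 2623)
3^32 ≡ 668^2 = 446224 ≡ 314 (mod 2623)
3^64 ≡ 314^2 = 98596 ≡ 1545 (mod 2623)
3^128 ≡ 1545^2 = 2387025 ≡ 95 (mod 2623)
3^256 ≡ 95^2 = 9025 ≡ 1156 (mod 2623)
3^512 ≡ 1156^2 = 1336336 ≡ 1229 (mod 2623)
3^1024 ≡ 1229^2 = 1510441 ≡ 2216 (mod 2623)
3^2048 ≡ 2216^2 = 4910656 ≡ 400 (mod 2623)
2622 = 2048 + 512 + 32 + 16 + 8 + 4 + 2 in binary powers of 2.
So 3^2622 ≡ 400 · 1229 · 314 · 668 · 1315 · 81 · 9 ≡ 680 (mod 2623).
Since 680 ≠ 1, base 3 is a Fermat witness: 2623 is composite.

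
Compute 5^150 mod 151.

5^1 ≡ 5 (mod 151)
5^2 ≡ 5^2 = 25 ≡ 25 (mod 151)
5^4 ≡ 25^2 = 625 ≡ 21 (mod 151)
5^8 ≡ 21^2 = 441 ≡ 139 (mod 151)
5^16 ≡ 139^2 = 19321 ≡ 144 (mod 151)
5^32 ≡ 144^2 = 20736 ≡ 49 (mod 151)
5^64 ≡ 49^2 = 2401 ≡ 136 (mod 151)
5^128 ≡ 136^2 = 18496 ≡ 74 (mod 151)
150 = 128 + 16 + 4 + 2 in binary powers of 2.
So 5^150 ≡ 74 · 144 · 21 · 25 ≡ 1 (mod 151).
Since the result is 1, base 5 gives no evidence that 151 is composite.

1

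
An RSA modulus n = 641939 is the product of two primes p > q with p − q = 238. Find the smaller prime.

Since p = q + 238, we have 641939 = q(q + 238), so q² + 238q − 641939 = 0.
Discriminant: 238² + 4·641939 = 56644 + 2567756 = 2624400; √2624400 = 1620.
q = (−238 + 1620)/2 = 691, and p = q + 238 = 929.
Check: 691 · 929 = 641939.

691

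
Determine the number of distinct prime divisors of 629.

2

629 = 17 · 37
629 = 17 · 37, which has 2 distinct prime factors.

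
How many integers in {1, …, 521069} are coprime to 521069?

498400

Factor: 521069 = 41 · 71 · 179.
φ(521069) = (41−1) · (71−1) · (179−1) = 40 · 70 · 178 = 498400.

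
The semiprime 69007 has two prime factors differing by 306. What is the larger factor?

457

Since p = q + 306, we have 69007 = q(q + 306), so q² + 306q − 69007 = 0.
Discriminant: 306² + 4·69007 = 93636 + 276028 = 369664; √369664 = 608.
q = (−306 + 608)/2 = 151, and p = q + 306 = 457.
Check: 151 · 457 = 69007.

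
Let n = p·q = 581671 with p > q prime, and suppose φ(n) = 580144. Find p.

φ(n) = (p−1)(q−1) = n − (p+q) + 1, so p + q = 581671 − 580144 + 1 = 1528.
p and q are the roots of t² − 1528t + 581671 = 0.
Discriminant: 1528² − 4·581671 = 2334784 − 2326684 = 8100; √8100 = 90.
q = (1528 − 90)/2 = 719, p = (1528 + 90)/2 = 809.
Check: 719 · 809 = 581671.

809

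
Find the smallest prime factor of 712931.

23

712931 is odd.
Digit sum 23, not divisible by 3.
Ends in 1: not divisible by 5.
7: 712931 = 7·101847 + 2
11: 712931 = 11·64811 + 10
13: 712931 = 13·54840 + 11
17: 712931 = 17·41937 + 2
19: 712931 = 19·37522 + 13
23: 712931 = 23·30997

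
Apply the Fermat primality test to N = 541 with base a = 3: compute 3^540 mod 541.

1

3^1 ≡ 3 (mod 541)
3^2 ≡ 3^2 = 9 ≡ 9 (mod 541)
3^4 ≡ 9^2 = 81 ≡ 81 (mod 541)
3^8 ≡ 81^2 = 6561 ≡ 69 (mod 541)
3^16 ≡ 69^2 = 4761 ≡ 433 (mod 541)
3^32 ≡ 433^2 = 187489 ≡ 303 (mod 541)
3^64 ≡ 303^2 = 91809 ≡ 380 (mod 541)
3^128 ≡ 380^2 = 144400 ≡ 494 (mod 541)
3^256 ≡ 494^2 = 244036 ≡ 45 (mod 541)
3^512 ≡ 45^2 = 2025 ≡ 402 (mod 541)
540 = 512 + 16 + 8 + 4 in binary powers of 2.
So 3^540 ≡ 402 · 433 · 69 · 81 ≡ 1 (mod 541).
Since the result is 1, base 3 gives no evidence that 541 is composite.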